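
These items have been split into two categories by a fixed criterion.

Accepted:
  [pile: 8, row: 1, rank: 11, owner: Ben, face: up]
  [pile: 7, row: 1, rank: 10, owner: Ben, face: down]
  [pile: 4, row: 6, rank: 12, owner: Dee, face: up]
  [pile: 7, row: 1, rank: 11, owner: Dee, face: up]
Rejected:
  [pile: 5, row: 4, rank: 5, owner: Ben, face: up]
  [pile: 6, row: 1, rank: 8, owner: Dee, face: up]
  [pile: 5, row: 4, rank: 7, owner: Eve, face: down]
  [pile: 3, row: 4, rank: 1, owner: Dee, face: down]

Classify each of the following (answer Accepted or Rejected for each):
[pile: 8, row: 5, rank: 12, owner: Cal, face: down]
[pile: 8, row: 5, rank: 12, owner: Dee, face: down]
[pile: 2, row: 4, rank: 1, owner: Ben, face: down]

Rule: rank ≥ 10. This holds for each 'Accepted' example and fails for each 'Rejected' one.
[pile: 8, row: 5, rank: 12, owner: Cal, face: down]: rank = 12 — checks out, so Accepted.
[pile: 8, row: 5, rank: 12, owner: Dee, face: down]: rank = 12 — checks out, so Accepted.
[pile: 2, row: 4, rank: 1, owner: Ben, face: down]: rank = 1 — does not pass, so Rejected.

Accepted, Accepted, Rejected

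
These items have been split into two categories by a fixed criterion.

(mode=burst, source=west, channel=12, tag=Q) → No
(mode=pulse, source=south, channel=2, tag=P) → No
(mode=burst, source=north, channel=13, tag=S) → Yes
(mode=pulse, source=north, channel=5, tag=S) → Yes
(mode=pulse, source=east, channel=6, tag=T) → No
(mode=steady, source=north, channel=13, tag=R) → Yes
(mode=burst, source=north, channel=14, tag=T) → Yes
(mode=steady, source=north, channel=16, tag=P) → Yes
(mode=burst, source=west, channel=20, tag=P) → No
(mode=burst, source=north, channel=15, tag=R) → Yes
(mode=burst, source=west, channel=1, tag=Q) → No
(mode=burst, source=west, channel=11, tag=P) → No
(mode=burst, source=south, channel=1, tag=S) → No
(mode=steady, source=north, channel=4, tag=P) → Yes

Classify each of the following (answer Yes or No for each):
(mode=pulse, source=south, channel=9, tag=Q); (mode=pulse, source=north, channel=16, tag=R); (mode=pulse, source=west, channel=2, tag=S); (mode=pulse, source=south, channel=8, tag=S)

No, Yes, No, No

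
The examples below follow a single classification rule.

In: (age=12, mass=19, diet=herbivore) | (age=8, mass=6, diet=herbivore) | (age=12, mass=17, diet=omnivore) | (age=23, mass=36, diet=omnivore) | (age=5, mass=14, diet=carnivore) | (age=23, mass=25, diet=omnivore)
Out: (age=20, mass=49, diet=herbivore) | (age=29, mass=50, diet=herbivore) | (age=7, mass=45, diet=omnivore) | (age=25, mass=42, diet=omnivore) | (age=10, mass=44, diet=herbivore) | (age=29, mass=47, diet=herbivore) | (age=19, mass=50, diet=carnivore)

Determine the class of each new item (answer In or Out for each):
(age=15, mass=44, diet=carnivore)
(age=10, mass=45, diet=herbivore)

Out, Out

The distinguishing property — mass ≤ 36 — holds for all the 'In' cases and none of the 'Out' cases.
(age=15, mass=44, diet=carnivore) — mass = 44, hence Out.
(age=10, mass=45, diet=herbivore) — mass = 45, hence Out.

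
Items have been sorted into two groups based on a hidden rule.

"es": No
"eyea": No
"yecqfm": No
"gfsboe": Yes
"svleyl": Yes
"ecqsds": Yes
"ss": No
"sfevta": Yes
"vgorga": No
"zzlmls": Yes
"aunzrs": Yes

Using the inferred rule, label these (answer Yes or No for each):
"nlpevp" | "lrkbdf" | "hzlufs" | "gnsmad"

The common property of the 'Yes' items is: length 6 AND contains 's'. No 'No' item has it.
"nlpevp" — length 6, no 's', hence No. "lrkbdf" — length 6, no 's', hence No. "hzlufs" — length 6, has 's', hence Yes. "gnsmad" — length 6, has 's', hence Yes.

No, No, Yes, Yes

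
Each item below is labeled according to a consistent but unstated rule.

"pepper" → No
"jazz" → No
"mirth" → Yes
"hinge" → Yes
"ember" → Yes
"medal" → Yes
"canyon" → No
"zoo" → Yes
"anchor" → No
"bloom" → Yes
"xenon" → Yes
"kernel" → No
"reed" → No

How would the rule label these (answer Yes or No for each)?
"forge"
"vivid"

The common property of the 'Yes' items is: odd length. No 'No' item has it.

Yes, Yes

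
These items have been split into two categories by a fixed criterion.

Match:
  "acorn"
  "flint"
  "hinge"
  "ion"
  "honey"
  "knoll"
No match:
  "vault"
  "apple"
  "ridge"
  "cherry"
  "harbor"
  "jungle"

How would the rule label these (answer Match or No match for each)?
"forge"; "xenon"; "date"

No match, Match, No match

The pattern is that an item is 'Match' exactly when: odd length AND contains 'n'.
"forge": length 5, no 'n', fails the rule → No match.
"xenon": length 5, has 'n', matches → Match.
"date": length 4, no 'n', fails the rule → No match.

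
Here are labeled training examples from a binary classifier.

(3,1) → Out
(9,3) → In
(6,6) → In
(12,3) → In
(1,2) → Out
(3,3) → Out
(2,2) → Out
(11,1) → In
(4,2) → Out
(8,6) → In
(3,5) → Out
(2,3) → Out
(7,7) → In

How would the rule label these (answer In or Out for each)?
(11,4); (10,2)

In, In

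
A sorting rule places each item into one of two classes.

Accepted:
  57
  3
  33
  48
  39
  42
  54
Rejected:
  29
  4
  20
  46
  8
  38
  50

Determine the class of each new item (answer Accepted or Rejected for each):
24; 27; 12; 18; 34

Accepted, Accepted, Accepted, Accepted, Rejected

Rule: multiple of 3. This holds for each 'Accepted' example and fails for each 'Rejected' one.
Accepted: 24, since 24 = 3·8.
Accepted: 27, since 27 = 3·9.
Accepted: 12, since 12 = 3·4.
Accepted: 18, since 18 = 3·6.
Rejected: 34, since 34 = 3·11 + 1.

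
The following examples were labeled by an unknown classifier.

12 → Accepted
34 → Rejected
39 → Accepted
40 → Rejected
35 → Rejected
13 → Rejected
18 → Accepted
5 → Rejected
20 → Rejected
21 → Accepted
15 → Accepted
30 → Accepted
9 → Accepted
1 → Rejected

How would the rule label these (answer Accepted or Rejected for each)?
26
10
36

Rejected, Rejected, Accepted

A rule that fits every label: multiple of 3 — true of each 'Accepted' example, false of each 'Rejected' one.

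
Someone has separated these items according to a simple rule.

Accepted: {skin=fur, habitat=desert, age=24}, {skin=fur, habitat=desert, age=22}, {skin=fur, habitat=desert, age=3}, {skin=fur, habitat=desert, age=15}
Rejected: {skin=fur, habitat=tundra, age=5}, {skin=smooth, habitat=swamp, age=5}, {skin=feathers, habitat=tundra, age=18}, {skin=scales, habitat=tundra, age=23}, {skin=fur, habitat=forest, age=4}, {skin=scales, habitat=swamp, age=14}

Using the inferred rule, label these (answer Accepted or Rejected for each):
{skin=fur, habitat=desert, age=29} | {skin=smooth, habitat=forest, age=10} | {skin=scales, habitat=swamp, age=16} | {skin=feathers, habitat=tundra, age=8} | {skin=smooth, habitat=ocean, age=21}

The pattern is that an item is 'Accepted' exactly when: habitat is desert.
Accepted: {skin=fur, habitat=desert, age=29}, since habitat is desert.
Rejected: {skin=smooth, habitat=forest, age=10}, since habitat is forest.
Rejected: {skin=scales, habitat=swamp, age=16}, since habitat is swamp.
Rejected: {skin=feathers, habitat=tundra, age=8}, since habitat is tundra.
Rejected: {skin=smooth, habitat=ocean, age=21}, since habitat is ocean.

Accepted, Rejected, Rejected, Rejected, Rejected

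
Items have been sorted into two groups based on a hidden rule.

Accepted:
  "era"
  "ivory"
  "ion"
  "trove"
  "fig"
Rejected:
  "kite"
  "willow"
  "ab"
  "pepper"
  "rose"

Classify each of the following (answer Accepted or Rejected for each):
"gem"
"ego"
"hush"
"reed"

Looking at the examples, the only property every 'Accepted' case has and every 'Rejected' case lacks is: odd length.
Accepted: "gem", since length 3.
Accepted: "ego", since length 3.
Rejected: "hush", since length 4.
Rejected: "reed", since length 4.

Accepted, Accepted, Rejected, Rejected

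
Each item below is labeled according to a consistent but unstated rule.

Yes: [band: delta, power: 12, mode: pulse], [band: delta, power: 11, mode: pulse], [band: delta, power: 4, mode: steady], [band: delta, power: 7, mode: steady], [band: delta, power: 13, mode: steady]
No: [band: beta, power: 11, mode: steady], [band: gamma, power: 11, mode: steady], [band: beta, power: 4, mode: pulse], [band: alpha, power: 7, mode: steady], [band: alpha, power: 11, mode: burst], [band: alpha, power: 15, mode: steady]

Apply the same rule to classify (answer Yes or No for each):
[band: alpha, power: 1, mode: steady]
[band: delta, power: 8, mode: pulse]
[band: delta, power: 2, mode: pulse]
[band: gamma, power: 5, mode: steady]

No, Yes, Yes, No

Comparing the two groups points to one rule — band is delta.
[band: alpha, power: 1, mode: steady]: band is alpha — does not fit, so No. [band: delta, power: 8, mode: pulse]: band is delta — meets the rule, so Yes. [band: delta, power: 2, mode: pulse]: band is delta — meets the rule, so Yes. [band: gamma, power: 5, mode: steady]: band is gamma — does not fit, so No.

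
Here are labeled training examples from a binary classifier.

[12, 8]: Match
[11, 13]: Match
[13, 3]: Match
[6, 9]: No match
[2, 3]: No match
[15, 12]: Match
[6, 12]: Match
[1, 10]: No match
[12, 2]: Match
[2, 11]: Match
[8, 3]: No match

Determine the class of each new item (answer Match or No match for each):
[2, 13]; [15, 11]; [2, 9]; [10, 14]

A rule that fits every label: max ≥ 11 — true of each 'Match' example, false of each 'No match' one.
[2, 13]: Match (max 13).
[15, 11]: Match (max 15).
[2, 9]: No match (max 9).
[10, 14]: Match (max 14).

Match, Match, No match, Match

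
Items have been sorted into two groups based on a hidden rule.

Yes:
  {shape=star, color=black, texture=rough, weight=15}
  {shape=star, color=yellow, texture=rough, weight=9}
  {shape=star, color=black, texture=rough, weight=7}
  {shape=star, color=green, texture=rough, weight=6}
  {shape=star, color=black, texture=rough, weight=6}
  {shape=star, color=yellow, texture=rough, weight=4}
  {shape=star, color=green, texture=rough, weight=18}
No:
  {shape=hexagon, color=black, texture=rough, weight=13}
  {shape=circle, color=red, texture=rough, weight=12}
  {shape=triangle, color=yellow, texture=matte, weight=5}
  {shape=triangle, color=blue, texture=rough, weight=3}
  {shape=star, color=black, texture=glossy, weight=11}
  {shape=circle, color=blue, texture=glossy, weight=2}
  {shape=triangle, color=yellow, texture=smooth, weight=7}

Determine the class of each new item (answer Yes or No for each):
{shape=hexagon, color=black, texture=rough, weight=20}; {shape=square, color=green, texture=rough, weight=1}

No, No

All 'Yes' examples share one property — texture is rough AND shape is star — and every 'No' example lacks it.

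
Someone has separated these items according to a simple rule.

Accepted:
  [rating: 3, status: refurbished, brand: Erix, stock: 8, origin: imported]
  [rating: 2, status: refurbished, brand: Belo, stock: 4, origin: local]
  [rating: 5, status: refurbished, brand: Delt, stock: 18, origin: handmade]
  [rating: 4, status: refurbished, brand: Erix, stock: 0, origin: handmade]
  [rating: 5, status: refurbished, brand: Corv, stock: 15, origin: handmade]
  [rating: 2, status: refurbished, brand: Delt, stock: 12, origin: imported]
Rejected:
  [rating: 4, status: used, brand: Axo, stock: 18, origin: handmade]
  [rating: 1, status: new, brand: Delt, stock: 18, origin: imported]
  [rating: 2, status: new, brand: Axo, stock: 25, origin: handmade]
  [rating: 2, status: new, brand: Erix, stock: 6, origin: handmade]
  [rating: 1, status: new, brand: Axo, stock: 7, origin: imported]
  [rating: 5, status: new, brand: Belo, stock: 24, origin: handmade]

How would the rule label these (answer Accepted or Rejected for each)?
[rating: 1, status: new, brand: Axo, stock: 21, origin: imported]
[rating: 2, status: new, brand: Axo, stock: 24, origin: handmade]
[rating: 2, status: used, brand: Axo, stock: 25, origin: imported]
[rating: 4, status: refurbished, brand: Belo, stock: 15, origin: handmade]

Rejected, Rejected, Rejected, Accepted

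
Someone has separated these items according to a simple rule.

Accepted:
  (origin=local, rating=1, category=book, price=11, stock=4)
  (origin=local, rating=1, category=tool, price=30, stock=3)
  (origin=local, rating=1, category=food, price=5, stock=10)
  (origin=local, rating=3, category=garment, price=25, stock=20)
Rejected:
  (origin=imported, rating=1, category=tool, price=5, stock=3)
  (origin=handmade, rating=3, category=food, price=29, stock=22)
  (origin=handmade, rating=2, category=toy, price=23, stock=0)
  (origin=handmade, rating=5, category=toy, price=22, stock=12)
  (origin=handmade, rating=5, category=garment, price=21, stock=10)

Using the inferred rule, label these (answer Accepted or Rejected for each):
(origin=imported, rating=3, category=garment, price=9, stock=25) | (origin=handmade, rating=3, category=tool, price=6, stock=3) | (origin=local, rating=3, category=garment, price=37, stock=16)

Every 'Accepted' example satisfies: origin is local. None of the 'Rejected' examples do.
(origin=imported, rating=3, category=garment, price=9, stock=25) — origin is imported, hence Rejected. (origin=handmade, rating=3, category=tool, price=6, stock=3) — origin is handmade, hence Rejected. (origin=local, rating=3, category=garment, price=37, stock=16) — origin is local, hence Accepted.

Rejected, Rejected, Accepted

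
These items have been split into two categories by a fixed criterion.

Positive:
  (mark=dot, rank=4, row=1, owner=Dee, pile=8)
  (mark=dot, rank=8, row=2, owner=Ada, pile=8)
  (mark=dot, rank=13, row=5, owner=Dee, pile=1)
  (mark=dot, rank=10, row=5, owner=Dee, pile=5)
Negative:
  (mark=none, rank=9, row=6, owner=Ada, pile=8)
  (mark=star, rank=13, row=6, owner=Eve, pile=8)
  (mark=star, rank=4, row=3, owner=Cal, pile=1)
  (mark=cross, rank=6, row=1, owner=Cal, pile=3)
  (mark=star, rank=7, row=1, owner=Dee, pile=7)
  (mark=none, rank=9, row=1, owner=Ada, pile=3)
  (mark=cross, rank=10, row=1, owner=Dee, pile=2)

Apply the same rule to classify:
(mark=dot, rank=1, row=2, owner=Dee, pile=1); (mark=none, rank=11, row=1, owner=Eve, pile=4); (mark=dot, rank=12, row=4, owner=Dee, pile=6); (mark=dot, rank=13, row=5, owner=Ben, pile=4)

Positive, Negative, Positive, Positive

Checking candidate rules against both groups, what survives is: mark is dot.
(mark=dot, rank=1, row=2, owner=Dee, pile=1): Positive (mark is dot). (mark=none, rank=11, row=1, owner=Eve, pile=4): Negative (mark is none). (mark=dot, rank=12, row=4, owner=Dee, pile=6): Positive (mark is dot). (mark=dot, rank=13, row=5, owner=Ben, pile=4): Positive (mark is dot).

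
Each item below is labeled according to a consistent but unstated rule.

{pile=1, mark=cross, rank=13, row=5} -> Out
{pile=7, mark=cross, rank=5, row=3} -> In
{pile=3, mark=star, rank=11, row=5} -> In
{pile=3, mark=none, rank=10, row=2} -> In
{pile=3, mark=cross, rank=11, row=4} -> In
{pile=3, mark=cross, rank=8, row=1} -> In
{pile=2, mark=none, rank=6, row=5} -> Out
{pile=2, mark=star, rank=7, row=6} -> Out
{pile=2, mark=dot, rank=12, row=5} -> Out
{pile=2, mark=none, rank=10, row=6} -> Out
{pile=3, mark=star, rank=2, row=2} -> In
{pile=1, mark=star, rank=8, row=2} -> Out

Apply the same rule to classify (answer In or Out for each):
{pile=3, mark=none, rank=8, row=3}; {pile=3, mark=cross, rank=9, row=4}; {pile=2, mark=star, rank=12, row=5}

All 'In' examples share one property — pile ≥ 3 — and every 'Out' example lacks it.

In, In, Out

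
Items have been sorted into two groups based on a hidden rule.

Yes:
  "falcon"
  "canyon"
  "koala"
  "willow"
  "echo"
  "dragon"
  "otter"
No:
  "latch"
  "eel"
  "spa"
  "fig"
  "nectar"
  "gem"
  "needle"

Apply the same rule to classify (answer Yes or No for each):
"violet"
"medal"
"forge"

Yes, No, Yes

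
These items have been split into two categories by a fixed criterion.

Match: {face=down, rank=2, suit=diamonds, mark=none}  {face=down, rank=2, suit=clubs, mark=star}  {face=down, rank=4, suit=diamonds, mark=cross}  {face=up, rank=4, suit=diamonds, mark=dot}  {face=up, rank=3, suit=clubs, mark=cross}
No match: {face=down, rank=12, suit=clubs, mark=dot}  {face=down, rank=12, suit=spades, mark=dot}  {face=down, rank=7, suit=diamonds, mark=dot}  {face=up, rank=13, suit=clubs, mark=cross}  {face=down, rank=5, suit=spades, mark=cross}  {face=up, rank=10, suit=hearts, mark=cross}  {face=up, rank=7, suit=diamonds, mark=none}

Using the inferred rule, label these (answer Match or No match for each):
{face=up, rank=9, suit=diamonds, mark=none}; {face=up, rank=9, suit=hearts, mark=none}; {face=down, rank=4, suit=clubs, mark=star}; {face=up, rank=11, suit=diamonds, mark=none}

No match, No match, Match, No match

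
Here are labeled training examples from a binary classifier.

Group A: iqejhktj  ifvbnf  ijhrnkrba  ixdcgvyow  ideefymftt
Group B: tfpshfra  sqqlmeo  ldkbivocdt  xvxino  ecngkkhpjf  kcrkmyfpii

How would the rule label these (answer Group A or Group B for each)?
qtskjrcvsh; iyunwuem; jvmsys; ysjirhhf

Every 'Group A' example satisfies: starts with 'i'. None of the 'Group B' examples do.
qtskjrcvsh — starts with 'q', hence Group B.
iyunwuem — starts with 'i', hence Group A.
jvmsys — starts with 'j', hence Group B.
ysjirhhf — starts with 'y', hence Group B.

Group B, Group A, Group B, Group B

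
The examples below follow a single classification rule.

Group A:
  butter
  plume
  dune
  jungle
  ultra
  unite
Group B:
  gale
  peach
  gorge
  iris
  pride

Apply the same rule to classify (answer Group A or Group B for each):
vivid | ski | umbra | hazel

Group B, Group B, Group A, Group B

The distinguishing property — contains 'u' — holds for all the 'Group A' cases and none of the 'Group B' cases.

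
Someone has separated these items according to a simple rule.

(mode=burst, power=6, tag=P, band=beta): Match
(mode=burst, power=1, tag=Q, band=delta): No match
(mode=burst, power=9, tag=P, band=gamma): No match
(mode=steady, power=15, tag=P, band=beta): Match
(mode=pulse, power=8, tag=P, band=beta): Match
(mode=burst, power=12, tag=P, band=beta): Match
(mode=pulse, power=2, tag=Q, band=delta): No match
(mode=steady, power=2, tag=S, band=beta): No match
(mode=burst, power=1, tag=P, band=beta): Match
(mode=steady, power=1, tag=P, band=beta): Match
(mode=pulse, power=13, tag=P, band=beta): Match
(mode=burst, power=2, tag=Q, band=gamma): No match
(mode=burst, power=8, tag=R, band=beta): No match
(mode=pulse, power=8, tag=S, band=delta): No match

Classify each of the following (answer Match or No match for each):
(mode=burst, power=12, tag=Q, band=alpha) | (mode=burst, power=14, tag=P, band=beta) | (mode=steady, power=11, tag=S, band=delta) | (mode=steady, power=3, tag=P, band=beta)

All 'Match' examples share one property — tag is P AND band is beta — and every 'No match' example lacks it.
(mode=burst, power=12, tag=Q, band=alpha): tag is Q, band is alpha, doesn't match → No match. (mode=burst, power=14, tag=P, band=beta): tag is P, band is beta, matches → Match. (mode=steady, power=11, tag=S, band=delta): tag is S, band is delta, doesn't match → No match. (mode=steady, power=3, tag=P, band=beta): tag is P, band is beta, matches → Match.

No match, Match, No match, Match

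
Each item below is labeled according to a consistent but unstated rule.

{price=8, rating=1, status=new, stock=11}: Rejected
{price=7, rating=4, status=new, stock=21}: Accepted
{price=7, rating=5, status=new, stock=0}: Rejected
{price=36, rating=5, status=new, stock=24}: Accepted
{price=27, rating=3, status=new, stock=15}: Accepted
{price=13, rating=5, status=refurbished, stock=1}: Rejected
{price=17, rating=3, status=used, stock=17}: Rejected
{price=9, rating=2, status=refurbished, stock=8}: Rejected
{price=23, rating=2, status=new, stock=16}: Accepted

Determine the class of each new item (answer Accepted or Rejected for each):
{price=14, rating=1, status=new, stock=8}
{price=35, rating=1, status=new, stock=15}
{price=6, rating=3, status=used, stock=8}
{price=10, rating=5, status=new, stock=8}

Rejected, Accepted, Rejected, Rejected

All 'Accepted' examples share one property — status is new AND stock ≥ 15 — and every 'Rejected' example lacks it.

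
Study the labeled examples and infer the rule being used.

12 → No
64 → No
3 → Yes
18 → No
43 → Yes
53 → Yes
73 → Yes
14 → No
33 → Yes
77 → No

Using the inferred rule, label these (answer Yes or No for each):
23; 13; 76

'Yes' ⟺ ends in digit 3.
Yes: 23, since last digit 3. Yes: 13, since last digit 3. No: 76, since last digit 6.

Yes, Yes, No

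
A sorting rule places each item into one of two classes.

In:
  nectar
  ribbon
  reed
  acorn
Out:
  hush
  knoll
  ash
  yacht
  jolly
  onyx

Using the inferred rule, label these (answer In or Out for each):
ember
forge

In, In

'In' ⟺ contains 'r'.
ember → has 'r' → In.
forge → has 'r' → In.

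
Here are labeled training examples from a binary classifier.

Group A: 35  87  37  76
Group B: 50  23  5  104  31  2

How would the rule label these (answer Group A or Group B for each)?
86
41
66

The classifier is using: digit sum ≥ 6.
86 — digit sum 8+6 = 14, hence Group A.
41 — digit sum 4+1 = 5, hence Group B.
66 — digit sum 6+6 = 12, hence Group A.

Group A, Group B, Group A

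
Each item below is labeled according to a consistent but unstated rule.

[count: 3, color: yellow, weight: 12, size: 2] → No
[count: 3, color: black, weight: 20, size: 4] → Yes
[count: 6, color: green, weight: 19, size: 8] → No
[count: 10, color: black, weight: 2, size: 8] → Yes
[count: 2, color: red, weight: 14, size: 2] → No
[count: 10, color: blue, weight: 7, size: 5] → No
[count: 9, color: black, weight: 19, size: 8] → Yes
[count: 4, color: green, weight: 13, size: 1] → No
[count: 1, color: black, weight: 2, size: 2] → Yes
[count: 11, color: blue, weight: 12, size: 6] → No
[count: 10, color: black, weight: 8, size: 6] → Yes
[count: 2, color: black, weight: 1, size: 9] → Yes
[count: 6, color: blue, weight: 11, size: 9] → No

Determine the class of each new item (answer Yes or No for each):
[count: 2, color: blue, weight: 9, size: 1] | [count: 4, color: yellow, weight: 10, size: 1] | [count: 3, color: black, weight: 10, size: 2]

No, No, Yes

Comparing the two groups points to one rule — color is black.
[count: 2, color: blue, weight: 9, size: 1] — color is blue, hence No.
[count: 4, color: yellow, weight: 10, size: 1] — color is yellow, hence No.
[count: 3, color: black, weight: 10, size: 2] — color is black, hence Yes.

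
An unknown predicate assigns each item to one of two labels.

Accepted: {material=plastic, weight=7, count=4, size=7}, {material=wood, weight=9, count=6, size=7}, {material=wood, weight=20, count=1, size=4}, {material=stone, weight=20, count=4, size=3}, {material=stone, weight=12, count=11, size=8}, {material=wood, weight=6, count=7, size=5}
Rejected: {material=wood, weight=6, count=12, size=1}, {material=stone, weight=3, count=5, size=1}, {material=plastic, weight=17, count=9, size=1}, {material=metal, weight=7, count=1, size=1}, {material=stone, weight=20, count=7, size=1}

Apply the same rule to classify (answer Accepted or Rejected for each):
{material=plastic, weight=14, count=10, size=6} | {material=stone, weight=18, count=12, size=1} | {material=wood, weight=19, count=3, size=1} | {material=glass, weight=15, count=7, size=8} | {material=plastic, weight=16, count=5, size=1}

Accepted, Rejected, Rejected, Accepted, Rejected

'Accepted' ⟺ size ≥ 3.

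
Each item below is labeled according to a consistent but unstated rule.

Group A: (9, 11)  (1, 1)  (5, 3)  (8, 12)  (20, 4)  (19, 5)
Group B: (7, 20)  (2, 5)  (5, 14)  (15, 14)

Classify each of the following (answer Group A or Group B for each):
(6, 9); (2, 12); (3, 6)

A rule that fits every label: sum is even — true of each 'Group A' example, false of each 'Group B' one.
(6, 9): Group B (6+9 = 15). (2, 12): Group A (2+12 = 14). (3, 6): Group B (3+6 = 9).

Group B, Group A, Group B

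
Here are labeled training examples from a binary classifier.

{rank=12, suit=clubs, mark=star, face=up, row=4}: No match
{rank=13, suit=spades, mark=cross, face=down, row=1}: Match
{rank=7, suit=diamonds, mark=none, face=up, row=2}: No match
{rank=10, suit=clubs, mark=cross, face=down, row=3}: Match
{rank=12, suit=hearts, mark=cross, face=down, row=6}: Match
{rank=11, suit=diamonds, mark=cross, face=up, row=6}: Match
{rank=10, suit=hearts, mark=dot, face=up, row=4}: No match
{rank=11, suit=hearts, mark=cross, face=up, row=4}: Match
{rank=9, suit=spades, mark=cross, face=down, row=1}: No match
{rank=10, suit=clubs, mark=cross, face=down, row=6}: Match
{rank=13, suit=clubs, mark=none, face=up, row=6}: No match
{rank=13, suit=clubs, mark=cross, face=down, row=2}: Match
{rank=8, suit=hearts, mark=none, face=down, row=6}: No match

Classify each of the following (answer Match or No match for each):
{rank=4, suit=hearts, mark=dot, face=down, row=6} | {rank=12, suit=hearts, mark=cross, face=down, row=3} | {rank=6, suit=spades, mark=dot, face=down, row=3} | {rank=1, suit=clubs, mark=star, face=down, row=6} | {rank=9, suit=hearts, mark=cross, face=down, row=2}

No match, Match, No match, No match, No match

The rule appears to be: mark is cross AND rank ≥ 10.
{rank=4, suit=hearts, mark=dot, face=down, row=6} — mark is dot, rank = 4, hence No match. {rank=12, suit=hearts, mark=cross, face=down, row=3} — mark is cross, rank = 12, hence Match. {rank=6, suit=spades, mark=dot, face=down, row=3} — mark is dot, rank = 6, hence No match. {rank=1, suit=clubs, mark=star, face=down, row=6} — mark is star, rank = 1, hence No match. {rank=9, suit=hearts, mark=cross, face=down, row=2} — mark is cross, rank = 9, hence No match.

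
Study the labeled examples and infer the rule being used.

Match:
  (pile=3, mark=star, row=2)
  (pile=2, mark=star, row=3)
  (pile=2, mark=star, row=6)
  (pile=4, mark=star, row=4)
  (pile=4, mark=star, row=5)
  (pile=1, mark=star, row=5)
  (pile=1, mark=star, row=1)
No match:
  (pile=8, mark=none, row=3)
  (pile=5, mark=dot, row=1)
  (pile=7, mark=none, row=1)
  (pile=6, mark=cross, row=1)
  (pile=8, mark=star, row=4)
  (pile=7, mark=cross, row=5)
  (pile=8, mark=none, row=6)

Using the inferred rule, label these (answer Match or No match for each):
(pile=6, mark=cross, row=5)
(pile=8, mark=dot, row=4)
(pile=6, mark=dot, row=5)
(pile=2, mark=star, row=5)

The pattern is that an item is 'Match' exactly when: pile ≤ 4.
(pile=6, mark=cross, row=5) — pile = 6, hence No match.
(pile=8, mark=dot, row=4) — pile = 8, hence No match.
(pile=6, mark=dot, row=5) — pile = 6, hence No match.
(pile=2, mark=star, row=5) — pile = 2, hence Match.

No match, No match, No match, Match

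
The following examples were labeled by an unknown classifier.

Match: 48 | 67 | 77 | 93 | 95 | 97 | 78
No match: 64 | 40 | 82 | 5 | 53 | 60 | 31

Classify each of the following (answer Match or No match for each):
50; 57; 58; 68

A rule that fits every label: digit sum ≥ 11 — true of each 'Match' example, false of each 'No match' one.
50: digit sum 5+0 = 5 — does not satisfy this, so No match. 57: digit sum 5+7 = 12 — has this property, so Match. 58: digit sum 5+8 = 13 — has this property, so Match. 68: digit sum 6+8 = 14 — has this property, so Match.

No match, Match, Match, Match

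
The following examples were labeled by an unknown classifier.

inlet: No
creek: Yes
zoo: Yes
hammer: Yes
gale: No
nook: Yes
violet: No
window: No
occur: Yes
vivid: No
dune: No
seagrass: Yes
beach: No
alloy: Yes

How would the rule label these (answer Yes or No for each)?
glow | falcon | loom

No, No, Yes

The classifier is using: has a double letter.
glow: No (no doubled letter). falcon: No (no doubled letter). loom: Yes ('oo' doubled).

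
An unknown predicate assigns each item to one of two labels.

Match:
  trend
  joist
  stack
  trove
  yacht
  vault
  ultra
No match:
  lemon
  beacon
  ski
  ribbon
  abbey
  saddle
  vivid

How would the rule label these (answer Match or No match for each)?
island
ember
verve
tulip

The rule appears to be: contains 't'.
island: no 't' — doesn't match, so No match.
ember: no 't' — doesn't match, so No match.
verve: no 't' — doesn't match, so No match.
tulip: has 't' — has this property, so Match.

No match, No match, No match, Match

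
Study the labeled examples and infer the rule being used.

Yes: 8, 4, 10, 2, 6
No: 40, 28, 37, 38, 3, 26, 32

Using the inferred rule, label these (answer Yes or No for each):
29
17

No, No

The pattern is that an item is 'Yes' exactly when: even AND at most 10.
No: 29, since 29 is odd, 29 > 10. No: 17, since 17 is odd, 17 > 10.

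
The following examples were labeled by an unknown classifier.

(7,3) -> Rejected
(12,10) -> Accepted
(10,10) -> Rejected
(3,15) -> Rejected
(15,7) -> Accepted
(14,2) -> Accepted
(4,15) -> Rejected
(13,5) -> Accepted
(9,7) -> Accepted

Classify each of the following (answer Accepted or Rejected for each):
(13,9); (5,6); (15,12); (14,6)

The pattern is that an item is 'Accepted' exactly when: first > second AND sum ≥ 16.

Accepted, Rejected, Accepted, Accepted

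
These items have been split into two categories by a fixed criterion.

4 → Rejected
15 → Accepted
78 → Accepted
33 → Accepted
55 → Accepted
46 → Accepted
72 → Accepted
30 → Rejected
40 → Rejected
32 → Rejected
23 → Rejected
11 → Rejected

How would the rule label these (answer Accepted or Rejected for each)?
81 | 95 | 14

The classifier is using: digit sum ≥ 6.
81 → digit sum 8+1 = 9 → Accepted.
95 → digit sum 9+5 = 14 → Accepted.
14 → digit sum 1+4 = 5 → Rejected.

Accepted, Accepted, Rejected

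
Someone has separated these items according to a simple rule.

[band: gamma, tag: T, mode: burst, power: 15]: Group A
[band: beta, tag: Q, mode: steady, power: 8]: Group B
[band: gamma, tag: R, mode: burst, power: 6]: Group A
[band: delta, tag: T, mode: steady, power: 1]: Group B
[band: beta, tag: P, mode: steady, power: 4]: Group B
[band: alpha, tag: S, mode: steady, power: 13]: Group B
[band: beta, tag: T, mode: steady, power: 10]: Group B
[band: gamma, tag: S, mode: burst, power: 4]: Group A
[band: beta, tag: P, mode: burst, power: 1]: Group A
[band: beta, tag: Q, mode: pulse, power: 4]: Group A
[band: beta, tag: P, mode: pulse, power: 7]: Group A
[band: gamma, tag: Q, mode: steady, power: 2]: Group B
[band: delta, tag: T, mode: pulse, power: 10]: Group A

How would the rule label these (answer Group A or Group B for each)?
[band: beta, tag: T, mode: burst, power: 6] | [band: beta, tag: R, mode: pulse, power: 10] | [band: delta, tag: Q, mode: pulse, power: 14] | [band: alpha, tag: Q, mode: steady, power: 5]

'Group A' ⟺ mode is not steady.
[band: beta, tag: T, mode: burst, power: 6]: mode is burst — fits, so Group A.
[band: beta, tag: R, mode: pulse, power: 10]: mode is pulse — fits, so Group A.
[band: delta, tag: Q, mode: pulse, power: 14]: mode is pulse — fits, so Group A.
[band: alpha, tag: Q, mode: steady, power: 5]: mode is steady — lacks this property, so Group B.

Group A, Group A, Group A, Group B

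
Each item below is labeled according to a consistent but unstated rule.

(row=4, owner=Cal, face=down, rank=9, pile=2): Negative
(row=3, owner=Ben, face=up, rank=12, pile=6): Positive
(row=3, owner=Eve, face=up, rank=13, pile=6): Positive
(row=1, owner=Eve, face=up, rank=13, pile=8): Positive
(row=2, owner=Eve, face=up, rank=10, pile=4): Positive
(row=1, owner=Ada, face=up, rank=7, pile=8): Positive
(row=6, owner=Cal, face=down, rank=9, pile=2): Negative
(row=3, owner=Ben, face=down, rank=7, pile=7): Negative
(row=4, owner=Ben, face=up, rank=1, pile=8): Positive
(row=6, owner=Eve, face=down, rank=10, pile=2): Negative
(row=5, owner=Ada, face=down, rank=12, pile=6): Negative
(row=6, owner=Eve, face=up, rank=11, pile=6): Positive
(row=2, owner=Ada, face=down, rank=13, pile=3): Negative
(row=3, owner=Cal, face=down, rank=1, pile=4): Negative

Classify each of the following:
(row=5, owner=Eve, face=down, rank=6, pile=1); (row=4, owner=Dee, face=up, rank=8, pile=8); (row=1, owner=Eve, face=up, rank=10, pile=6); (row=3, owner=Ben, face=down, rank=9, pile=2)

The pattern is that an item is 'Positive' exactly when: face is up.
(row=5, owner=Eve, face=down, rank=6, pile=1): face is down, does not pass → Negative. (row=4, owner=Dee, face=up, rank=8, pile=8): face is up, qualifies → Positive. (row=1, owner=Eve, face=up, rank=10, pile=6): face is up, qualifies → Positive. (row=3, owner=Ben, face=down, rank=9, pile=2): face is down, does not pass → Negative.

Negative, Positive, Positive, Negative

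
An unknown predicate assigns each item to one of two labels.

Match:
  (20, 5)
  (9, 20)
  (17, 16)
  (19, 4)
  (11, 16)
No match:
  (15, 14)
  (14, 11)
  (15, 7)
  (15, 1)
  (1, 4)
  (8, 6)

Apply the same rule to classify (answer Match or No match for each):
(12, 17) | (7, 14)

Match, No match

Rule: max ≥ 16. This holds for each 'Match' example and fails for each 'No match' one.
(12, 17): max 17 — has this property, so Match. (7, 14): max 14 — doesn't qualify, so No match.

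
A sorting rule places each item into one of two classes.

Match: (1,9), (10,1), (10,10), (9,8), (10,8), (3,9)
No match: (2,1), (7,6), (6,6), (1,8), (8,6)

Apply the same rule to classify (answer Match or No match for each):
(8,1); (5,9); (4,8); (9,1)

The classifier is using: max ≥ 9.

No match, Match, No match, Match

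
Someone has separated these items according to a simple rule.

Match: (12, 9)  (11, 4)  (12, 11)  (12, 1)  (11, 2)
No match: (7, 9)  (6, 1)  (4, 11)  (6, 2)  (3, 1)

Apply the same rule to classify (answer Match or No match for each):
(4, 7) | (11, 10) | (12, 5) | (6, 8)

No match, Match, Match, No match

All 'Match' examples share one property — first ≥ 9 — and every 'No match' example lacks it.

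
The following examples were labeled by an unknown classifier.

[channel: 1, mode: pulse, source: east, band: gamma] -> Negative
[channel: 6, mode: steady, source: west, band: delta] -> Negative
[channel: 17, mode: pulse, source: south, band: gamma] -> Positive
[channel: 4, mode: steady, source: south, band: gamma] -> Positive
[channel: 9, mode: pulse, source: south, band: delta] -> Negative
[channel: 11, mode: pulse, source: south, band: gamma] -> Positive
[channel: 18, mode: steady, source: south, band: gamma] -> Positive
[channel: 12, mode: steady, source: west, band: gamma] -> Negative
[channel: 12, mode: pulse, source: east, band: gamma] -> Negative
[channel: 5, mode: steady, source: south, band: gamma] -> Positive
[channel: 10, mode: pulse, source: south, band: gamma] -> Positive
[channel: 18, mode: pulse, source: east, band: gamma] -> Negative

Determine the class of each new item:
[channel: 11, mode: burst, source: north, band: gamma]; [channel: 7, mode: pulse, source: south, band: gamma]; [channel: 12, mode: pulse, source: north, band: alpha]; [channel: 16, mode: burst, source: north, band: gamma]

A rule that fits every label: band is gamma AND source is south — true of each 'Positive' example, false of each 'Negative' one.

Negative, Positive, Negative, Negative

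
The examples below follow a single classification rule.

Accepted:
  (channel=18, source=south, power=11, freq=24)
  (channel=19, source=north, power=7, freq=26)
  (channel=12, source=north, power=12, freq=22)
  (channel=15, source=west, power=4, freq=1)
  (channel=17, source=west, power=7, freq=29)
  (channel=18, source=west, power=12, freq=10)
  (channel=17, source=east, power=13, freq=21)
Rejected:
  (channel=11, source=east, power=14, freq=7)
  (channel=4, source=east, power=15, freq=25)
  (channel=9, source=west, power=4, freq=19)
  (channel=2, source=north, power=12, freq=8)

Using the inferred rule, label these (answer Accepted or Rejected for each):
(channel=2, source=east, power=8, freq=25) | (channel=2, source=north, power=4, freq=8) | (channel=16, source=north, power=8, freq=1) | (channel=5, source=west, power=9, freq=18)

Rejected, Rejected, Accepted, Rejected

One predicate separates the groups cleanly: channel ≥ 12.
(channel=2, source=east, power=8, freq=25) → channel = 2 → Rejected.
(channel=2, source=north, power=4, freq=8) → channel = 2 → Rejected.
(channel=16, source=north, power=8, freq=1) → channel = 16 → Accepted.
(channel=5, source=west, power=9, freq=18) → channel = 5 → Rejected.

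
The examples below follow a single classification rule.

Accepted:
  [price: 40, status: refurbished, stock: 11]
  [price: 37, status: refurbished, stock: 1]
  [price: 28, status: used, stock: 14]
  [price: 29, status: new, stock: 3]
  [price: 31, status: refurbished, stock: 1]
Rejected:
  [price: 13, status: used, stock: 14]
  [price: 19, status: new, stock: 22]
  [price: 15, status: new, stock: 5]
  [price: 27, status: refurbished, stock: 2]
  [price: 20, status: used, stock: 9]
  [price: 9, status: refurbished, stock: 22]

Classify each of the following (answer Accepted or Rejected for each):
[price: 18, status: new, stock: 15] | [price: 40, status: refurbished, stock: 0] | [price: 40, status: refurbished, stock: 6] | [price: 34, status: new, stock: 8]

'Accepted' ⟺ price ≥ 28.

Rejected, Accepted, Accepted, Accepted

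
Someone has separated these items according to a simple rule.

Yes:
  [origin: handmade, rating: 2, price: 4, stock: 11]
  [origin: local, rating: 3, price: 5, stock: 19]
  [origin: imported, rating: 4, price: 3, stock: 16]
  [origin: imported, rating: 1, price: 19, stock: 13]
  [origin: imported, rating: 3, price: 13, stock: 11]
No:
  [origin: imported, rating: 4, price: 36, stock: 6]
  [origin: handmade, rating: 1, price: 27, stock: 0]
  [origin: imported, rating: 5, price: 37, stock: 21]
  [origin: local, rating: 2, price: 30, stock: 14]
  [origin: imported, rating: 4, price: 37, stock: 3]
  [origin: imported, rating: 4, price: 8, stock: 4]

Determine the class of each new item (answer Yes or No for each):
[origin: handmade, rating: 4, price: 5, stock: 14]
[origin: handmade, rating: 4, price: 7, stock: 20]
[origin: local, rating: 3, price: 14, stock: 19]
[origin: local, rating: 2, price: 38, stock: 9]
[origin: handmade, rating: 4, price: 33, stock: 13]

Yes, Yes, Yes, No, No

The classifier is using: stock ≥ 6 AND price ≤ 19.
Yes: [origin: handmade, rating: 4, price: 5, stock: 14], since stock = 14, price = 5. Yes: [origin: handmade, rating: 4, price: 7, stock: 20], since stock = 20, price = 7. Yes: [origin: local, rating: 3, price: 14, stock: 19], since stock = 19, price = 14. No: [origin: local, rating: 2, price: 38, stock: 9], since stock = 9, price = 38. No: [origin: handmade, rating: 4, price: 33, stock: 13], since stock = 13, price = 33.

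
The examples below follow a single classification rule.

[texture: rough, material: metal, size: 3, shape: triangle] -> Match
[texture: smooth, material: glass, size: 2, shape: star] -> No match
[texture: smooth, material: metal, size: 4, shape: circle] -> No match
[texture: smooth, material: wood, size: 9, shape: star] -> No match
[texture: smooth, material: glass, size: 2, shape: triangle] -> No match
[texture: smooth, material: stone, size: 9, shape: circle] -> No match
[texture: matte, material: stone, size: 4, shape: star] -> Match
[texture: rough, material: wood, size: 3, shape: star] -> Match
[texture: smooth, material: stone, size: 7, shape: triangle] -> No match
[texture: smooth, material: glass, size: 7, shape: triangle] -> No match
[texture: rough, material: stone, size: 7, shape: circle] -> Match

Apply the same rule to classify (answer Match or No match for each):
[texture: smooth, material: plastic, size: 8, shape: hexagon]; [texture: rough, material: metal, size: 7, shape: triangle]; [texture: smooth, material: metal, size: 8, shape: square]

No match, Match, No match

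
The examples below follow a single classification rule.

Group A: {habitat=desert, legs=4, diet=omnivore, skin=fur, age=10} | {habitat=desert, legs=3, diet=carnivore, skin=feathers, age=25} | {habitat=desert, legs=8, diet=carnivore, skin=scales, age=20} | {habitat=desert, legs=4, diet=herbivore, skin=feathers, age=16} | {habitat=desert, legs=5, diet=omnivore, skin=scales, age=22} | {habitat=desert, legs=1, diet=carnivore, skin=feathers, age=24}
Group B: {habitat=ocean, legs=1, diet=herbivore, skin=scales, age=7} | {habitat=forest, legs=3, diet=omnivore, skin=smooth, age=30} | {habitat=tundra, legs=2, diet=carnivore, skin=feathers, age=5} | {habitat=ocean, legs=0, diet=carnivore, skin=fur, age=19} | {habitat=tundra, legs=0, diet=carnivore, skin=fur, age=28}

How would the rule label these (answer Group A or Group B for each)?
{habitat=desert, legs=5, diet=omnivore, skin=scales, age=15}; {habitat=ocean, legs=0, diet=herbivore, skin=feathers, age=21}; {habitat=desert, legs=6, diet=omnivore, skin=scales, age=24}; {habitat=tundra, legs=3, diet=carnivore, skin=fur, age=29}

Looking at the examples, the only property every 'Group A' case has and every 'Group B' case lacks is: habitat is desert.
{habitat=desert, legs=5, diet=omnivore, skin=scales, age=15}: habitat is desert, passes → Group A.
{habitat=ocean, legs=0, diet=herbivore, skin=feathers, age=21}: habitat is ocean, does not pass → Group B.
{habitat=desert, legs=6, diet=omnivore, skin=scales, age=24}: habitat is desert, passes → Group A.
{habitat=tundra, legs=3, diet=carnivore, skin=fur, age=29}: habitat is tundra, does not pass → Group B.

Group A, Group B, Group A, Group B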